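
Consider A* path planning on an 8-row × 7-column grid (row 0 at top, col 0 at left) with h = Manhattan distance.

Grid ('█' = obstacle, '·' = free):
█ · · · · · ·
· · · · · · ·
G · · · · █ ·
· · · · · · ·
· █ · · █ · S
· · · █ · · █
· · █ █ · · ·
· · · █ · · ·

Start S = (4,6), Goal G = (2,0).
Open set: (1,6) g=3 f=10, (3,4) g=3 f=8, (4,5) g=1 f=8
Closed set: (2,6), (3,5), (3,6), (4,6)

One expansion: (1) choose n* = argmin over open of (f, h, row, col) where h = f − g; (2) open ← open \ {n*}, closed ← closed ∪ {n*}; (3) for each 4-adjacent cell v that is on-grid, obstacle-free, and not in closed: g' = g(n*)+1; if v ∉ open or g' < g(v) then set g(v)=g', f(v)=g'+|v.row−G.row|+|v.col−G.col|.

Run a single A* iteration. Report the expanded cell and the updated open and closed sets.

step 1: expand (3,4) (f=8, h=5) → closed; open now [(1,6) g=3 f=10, (2,4) g=4 f=8, (3,3) g=4 f=8, (4,5) g=1 f=8]

expanded=(3,4); open=[(1,6) g=3 f=10, (2,4) g=4 f=8, (3,3) g=4 f=8, (4,5) g=1 f=8]; closed=[(2,6), (3,4), (3,5), (3,6), (4,6)]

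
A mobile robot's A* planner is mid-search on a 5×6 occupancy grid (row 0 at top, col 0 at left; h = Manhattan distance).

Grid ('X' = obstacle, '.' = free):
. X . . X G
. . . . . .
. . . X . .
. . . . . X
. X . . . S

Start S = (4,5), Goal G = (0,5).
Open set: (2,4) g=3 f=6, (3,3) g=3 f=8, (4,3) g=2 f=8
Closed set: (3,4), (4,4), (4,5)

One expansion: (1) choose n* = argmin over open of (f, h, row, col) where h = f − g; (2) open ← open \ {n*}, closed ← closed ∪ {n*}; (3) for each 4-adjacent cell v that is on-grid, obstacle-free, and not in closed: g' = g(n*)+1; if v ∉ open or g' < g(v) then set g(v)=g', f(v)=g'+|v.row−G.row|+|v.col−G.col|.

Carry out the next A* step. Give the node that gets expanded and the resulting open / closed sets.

step 1: expand (2,4) (f=6, h=3) → closed; open now [(1,4) g=4 f=6, (2,5) g=4 f=6, (3,3) g=3 f=8, (4,3) g=2 f=8]

expanded=(2,4); open=[(1,4) g=4 f=6, (2,5) g=4 f=6, (3,3) g=3 f=8, (4,3) g=2 f=8]; closed=[(2,4), (3,4), (4,4), (4,5)]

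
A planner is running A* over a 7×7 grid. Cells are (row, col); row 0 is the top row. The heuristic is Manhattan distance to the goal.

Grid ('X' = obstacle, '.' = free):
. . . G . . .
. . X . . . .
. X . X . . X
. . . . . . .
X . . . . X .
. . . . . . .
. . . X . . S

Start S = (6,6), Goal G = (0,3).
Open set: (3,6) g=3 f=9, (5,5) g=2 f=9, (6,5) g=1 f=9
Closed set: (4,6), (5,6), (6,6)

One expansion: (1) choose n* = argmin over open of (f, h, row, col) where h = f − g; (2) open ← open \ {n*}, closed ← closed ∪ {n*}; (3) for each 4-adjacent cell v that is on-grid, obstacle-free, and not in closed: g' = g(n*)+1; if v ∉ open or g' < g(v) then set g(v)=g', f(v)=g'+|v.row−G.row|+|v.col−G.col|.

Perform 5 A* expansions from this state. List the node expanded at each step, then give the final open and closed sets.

order=[(3,6) → (3,5) → (2,5) → (1,5) → (0,5)]; open=[(0,4) g=8 f=9, (0,6) g=8 f=11, (1,4) g=7 f=9, (1,6) g=7 f=11, (2,4) g=6 f=9, (3,4) g=5 f=9, (5,5) g=2 f=9, (6,5) g=1 f=9]; closed=[(0,5), (1,5), (2,5), (3,5), (3,6), (4,6), (5,6), (6,6)]

step 1: expand (3,6) (f=9, h=6) → closed; open now [(3,5) g=4 f=9, (5,5) g=2 f=9, (6,5) g=1 f=9]
step 2: expand (3,5) (f=9, h=5) → closed; open now [(2,5) g=5 f=9, (3,4) g=5 f=9, (5,5) g=2 f=9, (6,5) g=1 f=9]
step 3: expand (2,5) (f=9, h=4) → closed; open now [(1,5) g=6 f=9, (2,4) g=6 f=9, (3,4) g=5 f=9, (5,5) g=2 f=9, (6,5) g=1 f=9]
step 4: expand (1,5) (f=9, h=3) → closed; open now [(0,5) g=7 f=9, (1,4) g=7 f=9, (1,6) g=7 f=11, (2,4) g=6 f=9, (3,4) g=5 f=9, (5,5) g=2 f=9, (6,5) g=1 f=9]
step 5: expand (0,5) (f=9, h=2) → closed; open now [(0,4) g=8 f=9, (0,6) g=8 f=11, (1,4) g=7 f=9, (1,6) g=7 f=11, (2,4) g=6 f=9, (3,4) g=5 f=9, (5,5) g=2 f=9, (6,5) g=1 f=9]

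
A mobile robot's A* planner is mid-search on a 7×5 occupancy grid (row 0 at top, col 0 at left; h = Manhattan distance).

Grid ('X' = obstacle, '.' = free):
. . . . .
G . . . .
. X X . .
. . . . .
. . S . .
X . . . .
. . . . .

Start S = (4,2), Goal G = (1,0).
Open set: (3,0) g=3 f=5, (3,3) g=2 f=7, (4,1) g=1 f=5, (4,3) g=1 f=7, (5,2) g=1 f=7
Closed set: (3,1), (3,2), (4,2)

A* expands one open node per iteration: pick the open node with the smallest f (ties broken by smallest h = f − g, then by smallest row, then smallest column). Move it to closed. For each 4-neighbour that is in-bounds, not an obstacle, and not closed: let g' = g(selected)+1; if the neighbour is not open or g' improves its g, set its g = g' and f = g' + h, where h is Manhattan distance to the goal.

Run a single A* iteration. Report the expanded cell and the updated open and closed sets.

expanded=(3,0); open=[(2,0) g=4 f=5, (3,3) g=2 f=7, (4,0) g=4 f=7, (4,1) g=1 f=5, (4,3) g=1 f=7, (5,2) g=1 f=7]; closed=[(3,0), (3,1), (3,2), (4,2)]

step 1: expand (3,0) (f=5, h=2) → closed; open now [(2,0) g=4 f=5, (3,3) g=2 f=7, (4,0) g=4 f=7, (4,1) g=1 f=5, (4,3) g=1 f=7, (5,2) g=1 f=7]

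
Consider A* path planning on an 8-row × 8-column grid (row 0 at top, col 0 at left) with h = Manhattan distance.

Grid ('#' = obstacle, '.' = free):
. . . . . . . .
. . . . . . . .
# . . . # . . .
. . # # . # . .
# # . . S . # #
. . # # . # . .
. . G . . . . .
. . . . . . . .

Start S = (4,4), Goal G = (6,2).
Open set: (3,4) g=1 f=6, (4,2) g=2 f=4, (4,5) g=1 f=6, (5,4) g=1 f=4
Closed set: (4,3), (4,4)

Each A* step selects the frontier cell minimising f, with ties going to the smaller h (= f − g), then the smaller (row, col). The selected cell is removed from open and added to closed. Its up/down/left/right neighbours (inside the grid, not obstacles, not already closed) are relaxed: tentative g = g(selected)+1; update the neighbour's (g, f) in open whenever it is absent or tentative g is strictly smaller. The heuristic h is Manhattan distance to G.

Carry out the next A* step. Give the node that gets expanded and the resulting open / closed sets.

step 1: expand (4,2) (f=4, h=2) → closed; open now [(3,4) g=1 f=6, (4,5) g=1 f=6, (5,4) g=1 f=4]

expanded=(4,2); open=[(3,4) g=1 f=6, (4,5) g=1 f=6, (5,4) g=1 f=4]; closed=[(4,2), (4,3), (4,4)]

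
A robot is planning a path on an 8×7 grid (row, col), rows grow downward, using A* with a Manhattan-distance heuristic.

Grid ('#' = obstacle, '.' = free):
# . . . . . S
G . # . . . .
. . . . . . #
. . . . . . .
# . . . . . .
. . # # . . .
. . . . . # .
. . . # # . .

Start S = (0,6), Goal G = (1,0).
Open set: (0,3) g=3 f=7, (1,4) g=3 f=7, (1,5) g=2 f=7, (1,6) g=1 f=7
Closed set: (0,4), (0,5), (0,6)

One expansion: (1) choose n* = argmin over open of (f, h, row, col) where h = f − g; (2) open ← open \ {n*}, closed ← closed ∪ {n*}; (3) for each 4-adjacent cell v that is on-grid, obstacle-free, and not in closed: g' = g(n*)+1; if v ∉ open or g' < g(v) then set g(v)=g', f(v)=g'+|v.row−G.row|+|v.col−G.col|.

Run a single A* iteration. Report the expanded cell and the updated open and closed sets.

expanded=(0,3); open=[(0,2) g=4 f=7, (1,3) g=4 f=7, (1,4) g=3 f=7, (1,5) g=2 f=7, (1,6) g=1 f=7]; closed=[(0,3), (0,4), (0,5), (0,6)]

step 1: expand (0,3) (f=7, h=4) → closed; open now [(0,2) g=4 f=7, (1,3) g=4 f=7, (1,4) g=3 f=7, (1,5) g=2 f=7, (1,6) g=1 f=7]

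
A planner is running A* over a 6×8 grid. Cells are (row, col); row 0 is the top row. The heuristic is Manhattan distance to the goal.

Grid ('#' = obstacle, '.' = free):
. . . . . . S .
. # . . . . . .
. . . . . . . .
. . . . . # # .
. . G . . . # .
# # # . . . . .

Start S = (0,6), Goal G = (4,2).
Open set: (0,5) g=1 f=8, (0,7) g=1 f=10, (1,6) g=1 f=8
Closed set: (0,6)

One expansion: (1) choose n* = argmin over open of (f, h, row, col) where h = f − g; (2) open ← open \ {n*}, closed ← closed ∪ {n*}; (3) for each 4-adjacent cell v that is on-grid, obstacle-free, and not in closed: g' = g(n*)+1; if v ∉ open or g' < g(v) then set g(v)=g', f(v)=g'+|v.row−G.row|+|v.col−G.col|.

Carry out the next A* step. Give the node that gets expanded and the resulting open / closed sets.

step 1: expand (0,5) (f=8, h=7) → closed; open now [(0,4) g=2 f=8, (0,7) g=1 f=10, (1,5) g=2 f=8, (1,6) g=1 f=8]

expanded=(0,5); open=[(0,4) g=2 f=8, (0,7) g=1 f=10, (1,5) g=2 f=8, (1,6) g=1 f=8]; closed=[(0,5), (0,6)]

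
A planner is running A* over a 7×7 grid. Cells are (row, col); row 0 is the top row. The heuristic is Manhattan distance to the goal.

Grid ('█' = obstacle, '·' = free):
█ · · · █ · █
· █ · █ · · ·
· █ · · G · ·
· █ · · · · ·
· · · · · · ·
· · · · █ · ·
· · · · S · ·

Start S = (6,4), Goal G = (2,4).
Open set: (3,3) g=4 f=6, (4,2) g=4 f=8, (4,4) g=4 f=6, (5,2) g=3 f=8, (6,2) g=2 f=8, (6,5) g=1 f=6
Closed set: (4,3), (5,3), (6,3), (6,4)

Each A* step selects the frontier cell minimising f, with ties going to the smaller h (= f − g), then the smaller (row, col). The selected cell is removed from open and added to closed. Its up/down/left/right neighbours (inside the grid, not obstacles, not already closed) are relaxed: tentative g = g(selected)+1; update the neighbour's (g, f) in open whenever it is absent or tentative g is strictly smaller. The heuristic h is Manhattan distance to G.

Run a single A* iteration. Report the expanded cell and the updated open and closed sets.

expanded=(3,3); open=[(2,3) g=5 f=6, (3,2) g=5 f=8, (3,4) g=5 f=6, (4,2) g=4 f=8, (4,4) g=4 f=6, (5,2) g=3 f=8, (6,2) g=2 f=8, (6,5) g=1 f=6]; closed=[(3,3), (4,3), (5,3), (6,3), (6,4)]

step 1: expand (3,3) (f=6, h=2) → closed; open now [(2,3) g=5 f=6, (3,2) g=5 f=8, (3,4) g=5 f=6, (4,2) g=4 f=8, (4,4) g=4 f=6, (5,2) g=3 f=8, (6,2) g=2 f=8, (6,5) g=1 f=6]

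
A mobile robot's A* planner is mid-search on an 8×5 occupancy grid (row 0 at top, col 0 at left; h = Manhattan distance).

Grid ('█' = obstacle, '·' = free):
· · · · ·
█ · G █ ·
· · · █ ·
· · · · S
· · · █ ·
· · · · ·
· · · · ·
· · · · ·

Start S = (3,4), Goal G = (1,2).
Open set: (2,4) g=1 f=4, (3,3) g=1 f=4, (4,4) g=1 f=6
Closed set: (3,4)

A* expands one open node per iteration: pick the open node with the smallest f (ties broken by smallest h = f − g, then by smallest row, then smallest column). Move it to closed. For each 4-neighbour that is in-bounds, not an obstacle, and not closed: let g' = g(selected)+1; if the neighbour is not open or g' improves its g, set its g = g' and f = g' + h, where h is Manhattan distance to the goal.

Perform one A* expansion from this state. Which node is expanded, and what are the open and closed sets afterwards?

step 1: expand (2,4) (f=4, h=3) → closed; open now [(1,4) g=2 f=4, (3,3) g=1 f=4, (4,4) g=1 f=6]

expanded=(2,4); open=[(1,4) g=2 f=4, (3,3) g=1 f=4, (4,4) g=1 f=6]; closed=[(2,4), (3,4)]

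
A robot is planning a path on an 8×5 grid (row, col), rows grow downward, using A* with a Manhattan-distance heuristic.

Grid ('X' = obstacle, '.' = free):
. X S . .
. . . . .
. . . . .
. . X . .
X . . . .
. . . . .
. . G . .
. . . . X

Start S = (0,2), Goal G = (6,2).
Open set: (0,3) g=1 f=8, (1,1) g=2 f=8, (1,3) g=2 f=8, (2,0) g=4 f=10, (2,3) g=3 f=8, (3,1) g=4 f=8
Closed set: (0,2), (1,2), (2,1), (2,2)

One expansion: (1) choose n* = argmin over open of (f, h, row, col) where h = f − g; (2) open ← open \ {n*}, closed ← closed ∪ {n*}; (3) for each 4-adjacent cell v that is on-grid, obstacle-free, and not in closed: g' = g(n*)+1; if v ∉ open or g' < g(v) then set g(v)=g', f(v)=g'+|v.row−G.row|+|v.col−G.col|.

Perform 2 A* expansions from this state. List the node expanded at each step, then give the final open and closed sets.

step 1: expand (3,1) (f=8, h=4) → closed; open now [(0,3) g=1 f=8, (1,1) g=2 f=8, (1,3) g=2 f=8, (2,0) g=4 f=10, (2,3) g=3 f=8, (3,0) g=5 f=10, (4,1) g=5 f=8]
step 2: expand (4,1) (f=8, h=3) → closed; open now [(0,3) g=1 f=8, (1,1) g=2 f=8, (1,3) g=2 f=8, (2,0) g=4 f=10, (2,3) g=3 f=8, (3,0) g=5 f=10, (4,2) g=6 f=8, (5,1) g=6 f=8]

order=[(3,1) → (4,1)]; open=[(0,3) g=1 f=8, (1,1) g=2 f=8, (1,3) g=2 f=8, (2,0) g=4 f=10, (2,3) g=3 f=8, (3,0) g=5 f=10, (4,2) g=6 f=8, (5,1) g=6 f=8]; closed=[(0,2), (1,2), (2,1), (2,2), (3,1), (4,1)]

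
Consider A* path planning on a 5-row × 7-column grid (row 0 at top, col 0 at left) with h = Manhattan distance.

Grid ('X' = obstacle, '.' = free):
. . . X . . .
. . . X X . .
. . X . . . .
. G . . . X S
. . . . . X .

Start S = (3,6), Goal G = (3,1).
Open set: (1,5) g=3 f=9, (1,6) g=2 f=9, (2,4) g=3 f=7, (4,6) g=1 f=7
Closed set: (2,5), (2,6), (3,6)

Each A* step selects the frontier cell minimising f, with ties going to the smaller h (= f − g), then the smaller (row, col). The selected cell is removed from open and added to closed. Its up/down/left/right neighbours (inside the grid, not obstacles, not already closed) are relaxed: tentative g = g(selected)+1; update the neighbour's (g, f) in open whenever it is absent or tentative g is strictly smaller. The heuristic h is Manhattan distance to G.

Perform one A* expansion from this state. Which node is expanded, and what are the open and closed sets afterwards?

step 1: expand (2,4) (f=7, h=4) → closed; open now [(1,5) g=3 f=9, (1,6) g=2 f=9, (2,3) g=4 f=7, (3,4) g=4 f=7, (4,6) g=1 f=7]

expanded=(2,4); open=[(1,5) g=3 f=9, (1,6) g=2 f=9, (2,3) g=4 f=7, (3,4) g=4 f=7, (4,6) g=1 f=7]; closed=[(2,4), (2,5), (2,6), (3,6)]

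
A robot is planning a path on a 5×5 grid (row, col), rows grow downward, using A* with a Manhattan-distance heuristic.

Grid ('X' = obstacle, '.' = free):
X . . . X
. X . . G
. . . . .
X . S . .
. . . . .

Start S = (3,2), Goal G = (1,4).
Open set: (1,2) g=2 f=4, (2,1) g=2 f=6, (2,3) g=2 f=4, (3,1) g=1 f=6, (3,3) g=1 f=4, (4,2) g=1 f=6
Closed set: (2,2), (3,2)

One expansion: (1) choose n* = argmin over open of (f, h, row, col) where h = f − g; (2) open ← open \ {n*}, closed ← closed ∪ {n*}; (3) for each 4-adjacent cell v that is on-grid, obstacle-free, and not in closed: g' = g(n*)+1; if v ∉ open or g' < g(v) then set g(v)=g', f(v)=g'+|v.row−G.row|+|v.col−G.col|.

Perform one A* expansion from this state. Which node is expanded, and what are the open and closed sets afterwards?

expanded=(1,2); open=[(0,2) g=3 f=6, (1,3) g=3 f=4, (2,1) g=2 f=6, (2,3) g=2 f=4, (3,1) g=1 f=6, (3,3) g=1 f=4, (4,2) g=1 f=6]; closed=[(1,2), (2,2), (3,2)]

step 1: expand (1,2) (f=4, h=2) → closed; open now [(0,2) g=3 f=6, (1,3) g=3 f=4, (2,1) g=2 f=6, (2,3) g=2 f=4, (3,1) g=1 f=6, (3,3) g=1 f=4, (4,2) g=1 f=6]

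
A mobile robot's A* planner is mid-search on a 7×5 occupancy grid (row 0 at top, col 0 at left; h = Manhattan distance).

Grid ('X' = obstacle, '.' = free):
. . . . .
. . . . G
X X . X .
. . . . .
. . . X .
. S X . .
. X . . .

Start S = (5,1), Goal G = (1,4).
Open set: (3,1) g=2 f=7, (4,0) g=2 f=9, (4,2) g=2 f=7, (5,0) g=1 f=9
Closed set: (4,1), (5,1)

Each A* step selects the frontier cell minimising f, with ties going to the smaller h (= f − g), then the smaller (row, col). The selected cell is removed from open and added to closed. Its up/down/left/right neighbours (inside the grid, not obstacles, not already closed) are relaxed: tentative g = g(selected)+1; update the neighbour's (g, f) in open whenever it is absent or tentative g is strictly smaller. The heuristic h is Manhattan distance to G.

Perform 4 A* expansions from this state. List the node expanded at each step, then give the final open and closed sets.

order=[(3,1) → (3,2) → (2,2) → (1,2)]; open=[(0,2) g=6 f=9, (1,1) g=6 f=9, (1,3) g=6 f=7, (3,0) g=3 f=9, (3,3) g=4 f=7, (4,0) g=2 f=9, (4,2) g=2 f=7, (5,0) g=1 f=9]; closed=[(1,2), (2,2), (3,1), (3,2), (4,1), (5,1)]

step 1: expand (3,1) (f=7, h=5) → closed; open now [(3,0) g=3 f=9, (3,2) g=3 f=7, (4,0) g=2 f=9, (4,2) g=2 f=7, (5,0) g=1 f=9]
step 2: expand (3,2) (f=7, h=4) → closed; open now [(2,2) g=4 f=7, (3,0) g=3 f=9, (3,3) g=4 f=7, (4,0) g=2 f=9, (4,2) g=2 f=7, (5,0) g=1 f=9]
step 3: expand (2,2) (f=7, h=3) → closed; open now [(1,2) g=5 f=7, (3,0) g=3 f=9, (3,3) g=4 f=7, (4,0) g=2 f=9, (4,2) g=2 f=7, (5,0) g=1 f=9]
step 4: expand (1,2) (f=7, h=2) → closed; open now [(0,2) g=6 f=9, (1,1) g=6 f=9, (1,3) g=6 f=7, (3,0) g=3 f=9, (3,3) g=4 f=7, (4,0) g=2 f=9, (4,2) g=2 f=7, (5,0) g=1 f=9]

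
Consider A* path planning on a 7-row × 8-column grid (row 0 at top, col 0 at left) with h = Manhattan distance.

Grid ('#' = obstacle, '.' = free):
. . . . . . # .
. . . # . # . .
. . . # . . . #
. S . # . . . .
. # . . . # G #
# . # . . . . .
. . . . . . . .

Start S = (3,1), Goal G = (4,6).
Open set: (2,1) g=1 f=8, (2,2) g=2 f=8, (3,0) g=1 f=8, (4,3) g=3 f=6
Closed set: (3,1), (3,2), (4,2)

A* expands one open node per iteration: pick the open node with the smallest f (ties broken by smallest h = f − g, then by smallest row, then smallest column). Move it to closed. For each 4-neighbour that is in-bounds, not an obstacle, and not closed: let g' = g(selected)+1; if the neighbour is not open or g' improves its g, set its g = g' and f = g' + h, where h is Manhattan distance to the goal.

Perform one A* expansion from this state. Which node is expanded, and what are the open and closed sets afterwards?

step 1: expand (4,3) (f=6, h=3) → closed; open now [(2,1) g=1 f=8, (2,2) g=2 f=8, (3,0) g=1 f=8, (4,4) g=4 f=6, (5,3) g=4 f=8]

expanded=(4,3); open=[(2,1) g=1 f=8, (2,2) g=2 f=8, (3,0) g=1 f=8, (4,4) g=4 f=6, (5,3) g=4 f=8]; closed=[(3,1), (3,2), (4,2), (4,3)]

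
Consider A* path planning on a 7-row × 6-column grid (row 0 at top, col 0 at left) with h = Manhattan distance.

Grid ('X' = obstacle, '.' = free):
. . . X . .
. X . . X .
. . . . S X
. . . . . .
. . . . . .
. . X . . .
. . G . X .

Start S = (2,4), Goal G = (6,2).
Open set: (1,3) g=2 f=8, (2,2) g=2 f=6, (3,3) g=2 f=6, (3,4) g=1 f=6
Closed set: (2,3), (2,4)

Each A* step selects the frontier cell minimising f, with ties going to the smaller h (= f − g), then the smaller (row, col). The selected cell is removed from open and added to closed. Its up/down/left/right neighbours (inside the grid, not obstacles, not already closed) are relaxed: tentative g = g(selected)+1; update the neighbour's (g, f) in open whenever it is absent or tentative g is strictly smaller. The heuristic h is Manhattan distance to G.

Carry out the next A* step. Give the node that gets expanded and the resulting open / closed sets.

step 1: expand (2,2) (f=6, h=4) → closed; open now [(1,2) g=3 f=8, (1,3) g=2 f=8, (2,1) g=3 f=8, (3,2) g=3 f=6, (3,3) g=2 f=6, (3,4) g=1 f=6]

expanded=(2,2); open=[(1,2) g=3 f=8, (1,3) g=2 f=8, (2,1) g=3 f=8, (3,2) g=3 f=6, (3,3) g=2 f=6, (3,4) g=1 f=6]; closed=[(2,2), (2,3), (2,4)]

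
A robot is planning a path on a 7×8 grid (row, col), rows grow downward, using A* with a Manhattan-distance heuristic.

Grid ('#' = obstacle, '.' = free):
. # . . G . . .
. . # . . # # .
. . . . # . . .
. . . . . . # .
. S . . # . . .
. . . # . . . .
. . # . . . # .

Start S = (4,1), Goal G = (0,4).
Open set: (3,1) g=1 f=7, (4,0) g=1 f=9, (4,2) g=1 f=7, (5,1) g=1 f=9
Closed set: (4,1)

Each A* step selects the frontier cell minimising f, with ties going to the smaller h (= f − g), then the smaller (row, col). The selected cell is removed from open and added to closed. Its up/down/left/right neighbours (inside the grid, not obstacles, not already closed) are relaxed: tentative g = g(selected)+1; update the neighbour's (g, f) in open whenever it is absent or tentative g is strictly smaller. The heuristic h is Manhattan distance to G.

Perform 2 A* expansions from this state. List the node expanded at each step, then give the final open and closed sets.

step 1: expand (3,1) (f=7, h=6) → closed; open now [(2,1) g=2 f=7, (3,0) g=2 f=9, (3,2) g=2 f=7, (4,0) g=1 f=9, (4,2) g=1 f=7, (5,1) g=1 f=9]
step 2: expand (2,1) (f=7, h=5) → closed; open now [(1,1) g=3 f=7, (2,0) g=3 f=9, (2,2) g=3 f=7, (3,0) g=2 f=9, (3,2) g=2 f=7, (4,0) g=1 f=9, (4,2) g=1 f=7, (5,1) g=1 f=9]

order=[(3,1) → (2,1)]; open=[(1,1) g=3 f=7, (2,0) g=3 f=9, (2,2) g=3 f=7, (3,0) g=2 f=9, (3,2) g=2 f=7, (4,0) g=1 f=9, (4,2) g=1 f=7, (5,1) g=1 f=9]; closed=[(2,1), (3,1), (4,1)]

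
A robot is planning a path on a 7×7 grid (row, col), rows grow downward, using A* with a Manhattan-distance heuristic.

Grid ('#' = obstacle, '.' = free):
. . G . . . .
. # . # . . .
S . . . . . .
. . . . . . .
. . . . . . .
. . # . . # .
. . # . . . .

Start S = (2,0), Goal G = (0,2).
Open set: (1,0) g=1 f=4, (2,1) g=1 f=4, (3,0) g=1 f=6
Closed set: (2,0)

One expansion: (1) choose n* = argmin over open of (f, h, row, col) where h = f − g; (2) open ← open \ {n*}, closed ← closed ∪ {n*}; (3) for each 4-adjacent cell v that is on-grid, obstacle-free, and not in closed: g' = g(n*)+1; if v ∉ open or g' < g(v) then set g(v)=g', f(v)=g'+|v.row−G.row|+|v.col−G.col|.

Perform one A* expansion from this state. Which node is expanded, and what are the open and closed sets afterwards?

expanded=(1,0); open=[(0,0) g=2 f=4, (2,1) g=1 f=4, (3,0) g=1 f=6]; closed=[(1,0), (2,0)]

step 1: expand (1,0) (f=4, h=3) → closed; open now [(0,0) g=2 f=4, (2,1) g=1 f=4, (3,0) g=1 f=6]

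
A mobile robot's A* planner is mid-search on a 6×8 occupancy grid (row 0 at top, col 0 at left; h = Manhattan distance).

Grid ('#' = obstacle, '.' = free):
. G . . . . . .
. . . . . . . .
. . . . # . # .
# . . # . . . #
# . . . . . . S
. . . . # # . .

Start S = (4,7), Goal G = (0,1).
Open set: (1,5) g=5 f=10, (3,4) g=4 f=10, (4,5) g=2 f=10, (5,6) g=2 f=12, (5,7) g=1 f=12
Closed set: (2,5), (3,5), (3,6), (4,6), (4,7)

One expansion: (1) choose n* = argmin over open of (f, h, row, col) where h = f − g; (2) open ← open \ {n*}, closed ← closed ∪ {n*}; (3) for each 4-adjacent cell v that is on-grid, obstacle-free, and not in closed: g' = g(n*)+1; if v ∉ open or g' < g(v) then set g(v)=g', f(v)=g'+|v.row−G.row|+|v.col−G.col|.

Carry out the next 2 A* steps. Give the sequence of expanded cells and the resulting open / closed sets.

order=[(1,5) → (0,5)]; open=[(0,4) g=7 f=10, (0,6) g=7 f=12, (1,4) g=6 f=10, (1,6) g=6 f=12, (3,4) g=4 f=10, (4,5) g=2 f=10, (5,6) g=2 f=12, (5,7) g=1 f=12]; closed=[(0,5), (1,5), (2,5), (3,5), (3,6), (4,6), (4,7)]

step 1: expand (1,5) (f=10, h=5) → closed; open now [(0,5) g=6 f=10, (1,4) g=6 f=10, (1,6) g=6 f=12, (3,4) g=4 f=10, (4,5) g=2 f=10, (5,6) g=2 f=12, (5,7) g=1 f=12]
step 2: expand (0,5) (f=10, h=4) → closed; open now [(0,4) g=7 f=10, (0,6) g=7 f=12, (1,4) g=6 f=10, (1,6) g=6 f=12, (3,4) g=4 f=10, (4,5) g=2 f=10, (5,6) g=2 f=12, (5,7) g=1 f=12]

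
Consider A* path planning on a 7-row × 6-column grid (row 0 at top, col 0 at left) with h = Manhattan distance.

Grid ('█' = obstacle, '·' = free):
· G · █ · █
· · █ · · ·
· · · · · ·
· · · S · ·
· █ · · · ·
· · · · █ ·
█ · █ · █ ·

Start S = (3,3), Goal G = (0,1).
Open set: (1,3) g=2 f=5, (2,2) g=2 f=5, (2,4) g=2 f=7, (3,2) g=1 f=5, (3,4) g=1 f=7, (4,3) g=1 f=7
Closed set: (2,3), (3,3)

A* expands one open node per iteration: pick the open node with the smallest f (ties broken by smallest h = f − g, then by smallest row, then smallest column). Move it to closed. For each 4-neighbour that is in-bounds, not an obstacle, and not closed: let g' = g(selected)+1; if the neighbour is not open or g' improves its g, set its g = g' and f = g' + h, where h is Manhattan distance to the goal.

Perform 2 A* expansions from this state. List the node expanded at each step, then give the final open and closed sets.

step 1: expand (1,3) (f=5, h=3) → closed; open now [(1,4) g=3 f=7, (2,2) g=2 f=5, (2,4) g=2 f=7, (3,2) g=1 f=5, (3,4) g=1 f=7, (4,3) g=1 f=7]
step 2: expand (2,2) (f=5, h=3) → closed; open now [(1,4) g=3 f=7, (2,1) g=3 f=5, (2,4) g=2 f=7, (3,2) g=1 f=5, (3,4) g=1 f=7, (4,3) g=1 f=7]

order=[(1,3) → (2,2)]; open=[(1,4) g=3 f=7, (2,1) g=3 f=5, (2,4) g=2 f=7, (3,2) g=1 f=5, (3,4) g=1 f=7, (4,3) g=1 f=7]; closed=[(1,3), (2,2), (2,3), (3,3)]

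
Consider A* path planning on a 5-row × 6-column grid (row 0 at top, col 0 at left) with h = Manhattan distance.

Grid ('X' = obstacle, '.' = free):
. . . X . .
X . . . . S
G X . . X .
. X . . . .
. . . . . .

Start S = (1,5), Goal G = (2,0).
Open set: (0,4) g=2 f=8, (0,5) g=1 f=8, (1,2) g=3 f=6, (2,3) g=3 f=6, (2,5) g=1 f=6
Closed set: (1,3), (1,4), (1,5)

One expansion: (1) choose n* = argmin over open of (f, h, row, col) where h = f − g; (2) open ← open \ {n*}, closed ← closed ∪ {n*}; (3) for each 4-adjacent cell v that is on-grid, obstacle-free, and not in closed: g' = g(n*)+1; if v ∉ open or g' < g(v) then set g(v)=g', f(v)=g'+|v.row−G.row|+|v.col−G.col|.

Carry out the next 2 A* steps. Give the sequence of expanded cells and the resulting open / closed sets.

step 1: expand (1,2) (f=6, h=3) → closed; open now [(0,2) g=4 f=8, (0,4) g=2 f=8, (0,5) g=1 f=8, (1,1) g=4 f=6, (2,2) g=4 f=6, (2,3) g=3 f=6, (2,5) g=1 f=6]
step 2: expand (1,1) (f=6, h=2) → closed; open now [(0,1) g=5 f=8, (0,2) g=4 f=8, (0,4) g=2 f=8, (0,5) g=1 f=8, (2,2) g=4 f=6, (2,3) g=3 f=6, (2,5) g=1 f=6]

order=[(1,2) → (1,1)]; open=[(0,1) g=5 f=8, (0,2) g=4 f=8, (0,4) g=2 f=8, (0,5) g=1 f=8, (2,2) g=4 f=6, (2,3) g=3 f=6, (2,5) g=1 f=6]; closed=[(1,1), (1,2), (1,3), (1,4), (1,5)]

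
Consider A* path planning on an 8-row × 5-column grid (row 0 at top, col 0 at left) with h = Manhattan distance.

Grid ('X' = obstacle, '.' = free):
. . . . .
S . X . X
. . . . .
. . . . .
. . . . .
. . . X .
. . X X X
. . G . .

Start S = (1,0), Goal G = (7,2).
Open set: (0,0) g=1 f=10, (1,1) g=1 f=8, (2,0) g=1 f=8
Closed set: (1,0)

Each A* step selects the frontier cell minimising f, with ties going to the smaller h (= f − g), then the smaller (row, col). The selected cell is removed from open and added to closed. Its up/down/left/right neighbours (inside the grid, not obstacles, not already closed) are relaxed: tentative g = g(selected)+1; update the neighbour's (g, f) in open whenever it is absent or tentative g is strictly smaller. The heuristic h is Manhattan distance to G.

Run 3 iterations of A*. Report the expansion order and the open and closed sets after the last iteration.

step 1: expand (1,1) (f=8, h=7) → closed; open now [(0,0) g=1 f=10, (0,1) g=2 f=10, (2,0) g=1 f=8, (2,1) g=2 f=8]
step 2: expand (2,1) (f=8, h=6) → closed; open now [(0,0) g=1 f=10, (0,1) g=2 f=10, (2,0) g=1 f=8, (2,2) g=3 f=8, (3,1) g=3 f=8]
step 3: expand (2,2) (f=8, h=5) → closed; open now [(0,0) g=1 f=10, (0,1) g=2 f=10, (2,0) g=1 f=8, (2,3) g=4 f=10, (3,1) g=3 f=8, (3,2) g=4 f=8]

order=[(1,1) → (2,1) → (2,2)]; open=[(0,0) g=1 f=10, (0,1) g=2 f=10, (2,0) g=1 f=8, (2,3) g=4 f=10, (3,1) g=3 f=8, (3,2) g=4 f=8]; closed=[(1,0), (1,1), (2,1), (2,2)]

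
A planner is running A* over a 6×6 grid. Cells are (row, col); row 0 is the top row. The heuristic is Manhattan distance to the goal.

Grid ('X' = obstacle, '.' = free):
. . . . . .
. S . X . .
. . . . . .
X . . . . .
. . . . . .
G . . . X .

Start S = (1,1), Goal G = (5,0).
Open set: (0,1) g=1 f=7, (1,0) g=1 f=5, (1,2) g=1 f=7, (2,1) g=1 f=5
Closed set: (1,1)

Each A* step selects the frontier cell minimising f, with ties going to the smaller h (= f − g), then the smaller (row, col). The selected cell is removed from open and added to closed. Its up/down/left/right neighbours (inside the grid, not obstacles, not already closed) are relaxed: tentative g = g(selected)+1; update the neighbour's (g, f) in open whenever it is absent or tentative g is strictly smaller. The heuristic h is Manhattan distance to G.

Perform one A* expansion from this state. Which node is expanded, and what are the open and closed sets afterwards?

step 1: expand (1,0) (f=5, h=4) → closed; open now [(0,0) g=2 f=7, (0,1) g=1 f=7, (1,2) g=1 f=7, (2,0) g=2 f=5, (2,1) g=1 f=5]

expanded=(1,0); open=[(0,0) g=2 f=7, (0,1) g=1 f=7, (1,2) g=1 f=7, (2,0) g=2 f=5, (2,1) g=1 f=5]; closed=[(1,0), (1,1)]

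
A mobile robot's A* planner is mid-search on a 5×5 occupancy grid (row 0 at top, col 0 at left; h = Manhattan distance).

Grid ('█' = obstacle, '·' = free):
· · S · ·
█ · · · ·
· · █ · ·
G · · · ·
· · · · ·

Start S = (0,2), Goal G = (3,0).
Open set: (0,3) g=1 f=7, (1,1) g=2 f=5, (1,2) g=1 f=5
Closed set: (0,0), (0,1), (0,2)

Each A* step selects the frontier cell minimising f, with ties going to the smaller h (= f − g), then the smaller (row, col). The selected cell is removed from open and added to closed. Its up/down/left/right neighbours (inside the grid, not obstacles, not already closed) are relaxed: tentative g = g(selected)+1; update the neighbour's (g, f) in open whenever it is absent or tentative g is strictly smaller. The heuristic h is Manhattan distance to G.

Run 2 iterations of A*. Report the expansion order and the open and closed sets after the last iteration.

order=[(1,1) → (2,1)]; open=[(0,3) g=1 f=7, (1,2) g=1 f=5, (2,0) g=4 f=5, (3,1) g=4 f=5]; closed=[(0,0), (0,1), (0,2), (1,1), (2,1)]

step 1: expand (1,1) (f=5, h=3) → closed; open now [(0,3) g=1 f=7, (1,2) g=1 f=5, (2,1) g=3 f=5]
step 2: expand (2,1) (f=5, h=2) → closed; open now [(0,3) g=1 f=7, (1,2) g=1 f=5, (2,0) g=4 f=5, (3,1) g=4 f=5]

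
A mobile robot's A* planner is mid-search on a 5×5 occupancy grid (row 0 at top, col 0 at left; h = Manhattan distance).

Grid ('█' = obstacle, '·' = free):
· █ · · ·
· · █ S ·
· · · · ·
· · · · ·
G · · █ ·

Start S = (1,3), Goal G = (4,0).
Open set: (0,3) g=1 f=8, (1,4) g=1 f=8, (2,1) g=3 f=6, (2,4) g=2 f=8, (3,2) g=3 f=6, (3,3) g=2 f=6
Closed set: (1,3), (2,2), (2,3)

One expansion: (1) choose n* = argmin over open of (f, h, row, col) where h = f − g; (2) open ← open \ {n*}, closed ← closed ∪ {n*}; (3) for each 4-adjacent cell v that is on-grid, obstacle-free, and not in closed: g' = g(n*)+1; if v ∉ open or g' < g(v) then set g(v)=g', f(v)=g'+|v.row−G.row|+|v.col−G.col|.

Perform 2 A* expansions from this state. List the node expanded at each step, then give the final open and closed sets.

step 1: expand (2,1) (f=6, h=3) → closed; open now [(0,3) g=1 f=8, (1,1) g=4 f=8, (1,4) g=1 f=8, (2,0) g=4 f=6, (2,4) g=2 f=8, (3,1) g=4 f=6, (3,2) g=3 f=6, (3,3) g=2 f=6]
step 2: expand (2,0) (f=6, h=2) → closed; open now [(0,3) g=1 f=8, (1,0) g=5 f=8, (1,1) g=4 f=8, (1,4) g=1 f=8, (2,4) g=2 f=8, (3,0) g=5 f=6, (3,1) g=4 f=6, (3,2) g=3 f=6, (3,3) g=2 f=6]

order=[(2,1) → (2,0)]; open=[(0,3) g=1 f=8, (1,0) g=5 f=8, (1,1) g=4 f=8, (1,4) g=1 f=8, (2,4) g=2 f=8, (3,0) g=5 f=6, (3,1) g=4 f=6, (3,2) g=3 f=6, (3,3) g=2 f=6]; closed=[(1,3), (2,0), (2,1), (2,2), (2,3)]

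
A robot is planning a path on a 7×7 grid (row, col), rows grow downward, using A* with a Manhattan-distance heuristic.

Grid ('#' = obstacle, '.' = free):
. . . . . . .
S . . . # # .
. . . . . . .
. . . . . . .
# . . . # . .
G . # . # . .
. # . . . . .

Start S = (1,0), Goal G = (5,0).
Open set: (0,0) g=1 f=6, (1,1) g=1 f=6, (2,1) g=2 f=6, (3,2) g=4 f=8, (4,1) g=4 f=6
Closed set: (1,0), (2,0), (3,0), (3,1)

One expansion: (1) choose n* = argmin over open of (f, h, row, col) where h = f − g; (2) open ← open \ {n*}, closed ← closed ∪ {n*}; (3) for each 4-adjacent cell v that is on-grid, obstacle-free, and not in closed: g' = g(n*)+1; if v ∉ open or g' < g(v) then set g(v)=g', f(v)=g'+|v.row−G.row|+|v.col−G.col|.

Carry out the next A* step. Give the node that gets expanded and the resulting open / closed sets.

expanded=(4,1); open=[(0,0) g=1 f=6, (1,1) g=1 f=6, (2,1) g=2 f=6, (3,2) g=4 f=8, (4,2) g=5 f=8, (5,1) g=5 f=6]; closed=[(1,0), (2,0), (3,0), (3,1), (4,1)]

step 1: expand (4,1) (f=6, h=2) → closed; open now [(0,0) g=1 f=6, (1,1) g=1 f=6, (2,1) g=2 f=6, (3,2) g=4 f=8, (4,2) g=5 f=8, (5,1) g=5 f=6]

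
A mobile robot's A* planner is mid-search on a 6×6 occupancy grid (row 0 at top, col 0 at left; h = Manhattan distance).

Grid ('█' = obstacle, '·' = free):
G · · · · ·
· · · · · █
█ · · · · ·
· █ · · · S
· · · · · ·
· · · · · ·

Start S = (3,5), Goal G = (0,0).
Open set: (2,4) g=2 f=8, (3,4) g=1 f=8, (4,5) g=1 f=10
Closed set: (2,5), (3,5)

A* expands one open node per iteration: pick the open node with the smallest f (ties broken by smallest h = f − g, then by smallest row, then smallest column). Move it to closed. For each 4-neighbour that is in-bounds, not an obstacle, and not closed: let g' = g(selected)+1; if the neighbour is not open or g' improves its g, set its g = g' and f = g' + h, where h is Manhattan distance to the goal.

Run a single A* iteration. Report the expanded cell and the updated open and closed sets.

expanded=(2,4); open=[(1,4) g=3 f=8, (2,3) g=3 f=8, (3,4) g=1 f=8, (4,5) g=1 f=10]; closed=[(2,4), (2,5), (3,5)]

step 1: expand (2,4) (f=8, h=6) → closed; open now [(1,4) g=3 f=8, (2,3) g=3 f=8, (3,4) g=1 f=8, (4,5) g=1 f=10]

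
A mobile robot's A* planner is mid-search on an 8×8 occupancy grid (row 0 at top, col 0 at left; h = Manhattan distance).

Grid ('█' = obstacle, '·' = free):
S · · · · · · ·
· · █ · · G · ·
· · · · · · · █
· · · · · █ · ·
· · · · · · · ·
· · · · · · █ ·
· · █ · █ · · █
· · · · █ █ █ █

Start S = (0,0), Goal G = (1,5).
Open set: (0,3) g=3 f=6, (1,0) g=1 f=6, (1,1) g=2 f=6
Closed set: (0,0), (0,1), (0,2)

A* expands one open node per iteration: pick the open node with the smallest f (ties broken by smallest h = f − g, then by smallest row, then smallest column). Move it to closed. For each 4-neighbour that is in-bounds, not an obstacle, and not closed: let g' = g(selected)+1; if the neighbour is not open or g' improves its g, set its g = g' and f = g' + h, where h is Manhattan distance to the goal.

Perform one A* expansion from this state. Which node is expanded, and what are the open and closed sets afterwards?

step 1: expand (0,3) (f=6, h=3) → closed; open now [(0,4) g=4 f=6, (1,0) g=1 f=6, (1,1) g=2 f=6, (1,3) g=4 f=6]

expanded=(0,3); open=[(0,4) g=4 f=6, (1,0) g=1 f=6, (1,1) g=2 f=6, (1,3) g=4 f=6]; closed=[(0,0), (0,1), (0,2), (0,3)]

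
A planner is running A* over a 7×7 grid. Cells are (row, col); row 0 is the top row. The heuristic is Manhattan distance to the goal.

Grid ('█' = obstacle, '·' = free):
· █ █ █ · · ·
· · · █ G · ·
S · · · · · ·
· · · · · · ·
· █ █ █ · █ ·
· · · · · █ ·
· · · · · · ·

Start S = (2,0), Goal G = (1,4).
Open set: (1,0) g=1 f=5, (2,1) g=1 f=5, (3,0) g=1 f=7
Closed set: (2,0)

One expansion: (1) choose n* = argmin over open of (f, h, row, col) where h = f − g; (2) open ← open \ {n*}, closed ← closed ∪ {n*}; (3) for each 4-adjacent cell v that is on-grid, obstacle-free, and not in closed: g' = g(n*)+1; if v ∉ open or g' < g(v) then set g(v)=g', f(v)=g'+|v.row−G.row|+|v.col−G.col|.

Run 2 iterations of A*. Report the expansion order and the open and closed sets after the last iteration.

step 1: expand (1,0) (f=5, h=4) → closed; open now [(0,0) g=2 f=7, (1,1) g=2 f=5, (2,1) g=1 f=5, (3,0) g=1 f=7]
step 2: expand (1,1) (f=5, h=3) → closed; open now [(0,0) g=2 f=7, (1,2) g=3 f=5, (2,1) g=1 f=5, (3,0) g=1 f=7]

order=[(1,0) → (1,1)]; open=[(0,0) g=2 f=7, (1,2) g=3 f=5, (2,1) g=1 f=5, (3,0) g=1 f=7]; closed=[(1,0), (1,1), (2,0)]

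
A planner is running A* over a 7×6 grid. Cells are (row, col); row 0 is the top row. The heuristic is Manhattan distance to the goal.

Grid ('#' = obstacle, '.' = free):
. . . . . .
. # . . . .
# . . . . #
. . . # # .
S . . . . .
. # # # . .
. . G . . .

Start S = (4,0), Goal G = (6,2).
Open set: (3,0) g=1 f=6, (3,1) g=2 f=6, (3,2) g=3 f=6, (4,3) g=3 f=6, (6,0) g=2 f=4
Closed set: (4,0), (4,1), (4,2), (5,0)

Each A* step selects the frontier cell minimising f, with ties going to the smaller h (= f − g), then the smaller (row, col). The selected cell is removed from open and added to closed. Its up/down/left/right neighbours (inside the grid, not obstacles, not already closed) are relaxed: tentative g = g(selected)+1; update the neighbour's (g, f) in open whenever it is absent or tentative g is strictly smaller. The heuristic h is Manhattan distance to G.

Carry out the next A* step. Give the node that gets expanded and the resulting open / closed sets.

step 1: expand (6,0) (f=4, h=2) → closed; open now [(3,0) g=1 f=6, (3,1) g=2 f=6, (3,2) g=3 f=6, (4,3) g=3 f=6, (6,1) g=3 f=4]

expanded=(6,0); open=[(3,0) g=1 f=6, (3,1) g=2 f=6, (3,2) g=3 f=6, (4,3) g=3 f=6, (6,1) g=3 f=4]; closed=[(4,0), (4,1), (4,2), (5,0), (6,0)]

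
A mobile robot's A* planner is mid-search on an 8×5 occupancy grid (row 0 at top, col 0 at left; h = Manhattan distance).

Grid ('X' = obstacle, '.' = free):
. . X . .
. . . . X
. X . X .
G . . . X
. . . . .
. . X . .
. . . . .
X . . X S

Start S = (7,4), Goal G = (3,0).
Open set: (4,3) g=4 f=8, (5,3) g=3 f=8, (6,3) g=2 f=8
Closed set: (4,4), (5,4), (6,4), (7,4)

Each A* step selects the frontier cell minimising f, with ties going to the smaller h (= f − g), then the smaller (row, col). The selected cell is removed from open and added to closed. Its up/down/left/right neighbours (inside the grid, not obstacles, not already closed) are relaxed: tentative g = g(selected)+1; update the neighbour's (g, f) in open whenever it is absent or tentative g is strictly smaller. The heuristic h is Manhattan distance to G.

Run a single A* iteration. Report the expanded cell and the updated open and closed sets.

expanded=(4,3); open=[(3,3) g=5 f=8, (4,2) g=5 f=8, (5,3) g=3 f=8, (6,3) g=2 f=8]; closed=[(4,3), (4,4), (5,4), (6,4), (7,4)]

step 1: expand (4,3) (f=8, h=4) → closed; open now [(3,3) g=5 f=8, (4,2) g=5 f=8, (5,3) g=3 f=8, (6,3) g=2 f=8]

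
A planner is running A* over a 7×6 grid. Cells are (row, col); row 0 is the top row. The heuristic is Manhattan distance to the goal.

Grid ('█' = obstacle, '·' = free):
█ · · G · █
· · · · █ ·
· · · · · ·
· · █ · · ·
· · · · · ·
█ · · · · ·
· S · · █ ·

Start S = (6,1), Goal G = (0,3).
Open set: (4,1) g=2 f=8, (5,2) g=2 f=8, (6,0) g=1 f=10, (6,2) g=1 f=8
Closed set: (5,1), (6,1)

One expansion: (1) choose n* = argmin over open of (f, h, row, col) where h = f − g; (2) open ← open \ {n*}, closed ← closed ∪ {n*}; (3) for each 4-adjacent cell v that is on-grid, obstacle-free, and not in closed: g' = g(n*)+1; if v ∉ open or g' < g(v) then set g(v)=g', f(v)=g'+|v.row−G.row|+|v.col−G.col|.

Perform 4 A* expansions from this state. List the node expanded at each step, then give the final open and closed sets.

order=[(4,1) → (3,1) → (2,1) → (1,1)]; open=[(0,1) g=6 f=8, (1,0) g=6 f=10, (1,2) g=6 f=8, (2,0) g=5 f=10, (2,2) g=5 f=8, (3,0) g=4 f=10, (4,0) g=3 f=10, (4,2) g=3 f=8, (5,2) g=2 f=8, (6,0) g=1 f=10, (6,2) g=1 f=8]; closed=[(1,1), (2,1), (3,1), (4,1), (5,1), (6,1)]

step 1: expand (4,1) (f=8, h=6) → closed; open now [(3,1) g=3 f=8, (4,0) g=3 f=10, (4,2) g=3 f=8, (5,2) g=2 f=8, (6,0) g=1 f=10, (6,2) g=1 f=8]
step 2: expand (3,1) (f=8, h=5) → closed; open now [(2,1) g=4 f=8, (3,0) g=4 f=10, (4,0) g=3 f=10, (4,2) g=3 f=8, (5,2) g=2 f=8, (6,0) g=1 f=10, (6,2) g=1 f=8]
step 3: expand (2,1) (f=8, h=4) → closed; open now [(1,1) g=5 f=8, (2,0) g=5 f=10, (2,2) g=5 f=8, (3,0) g=4 f=10, (4,0) g=3 f=10, (4,2) g=3 f=8, (5,2) g=2 f=8, (6,0) g=1 f=10, (6,2) g=1 f=8]
step 4: expand (1,1) (f=8, h=3) → closed; open now [(0,1) g=6 f=8, (1,0) g=6 f=10, (1,2) g=6 f=8, (2,0) g=5 f=10, (2,2) g=5 f=8, (3,0) g=4 f=10, (4,0) g=3 f=10, (4,2) g=3 f=8, (5,2) g=2 f=8, (6,0) g=1 f=10, (6,2) g=1 f=8]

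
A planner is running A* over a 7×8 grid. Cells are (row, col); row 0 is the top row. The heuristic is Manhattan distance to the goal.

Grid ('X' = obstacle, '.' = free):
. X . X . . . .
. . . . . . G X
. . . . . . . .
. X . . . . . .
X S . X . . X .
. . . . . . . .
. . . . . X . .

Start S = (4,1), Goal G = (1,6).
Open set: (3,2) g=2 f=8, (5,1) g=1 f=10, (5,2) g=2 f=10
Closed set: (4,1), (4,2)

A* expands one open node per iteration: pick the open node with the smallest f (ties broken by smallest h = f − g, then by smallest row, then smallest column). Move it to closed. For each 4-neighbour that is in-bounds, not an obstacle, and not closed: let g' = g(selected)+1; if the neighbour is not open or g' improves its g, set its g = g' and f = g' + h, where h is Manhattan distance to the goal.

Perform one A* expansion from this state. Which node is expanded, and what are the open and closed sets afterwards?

expanded=(3,2); open=[(2,2) g=3 f=8, (3,3) g=3 f=8, (5,1) g=1 f=10, (5,2) g=2 f=10]; closed=[(3,2), (4,1), (4,2)]

step 1: expand (3,2) (f=8, h=6) → closed; open now [(2,2) g=3 f=8, (3,3) g=3 f=8, (5,1) g=1 f=10, (5,2) g=2 f=10]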